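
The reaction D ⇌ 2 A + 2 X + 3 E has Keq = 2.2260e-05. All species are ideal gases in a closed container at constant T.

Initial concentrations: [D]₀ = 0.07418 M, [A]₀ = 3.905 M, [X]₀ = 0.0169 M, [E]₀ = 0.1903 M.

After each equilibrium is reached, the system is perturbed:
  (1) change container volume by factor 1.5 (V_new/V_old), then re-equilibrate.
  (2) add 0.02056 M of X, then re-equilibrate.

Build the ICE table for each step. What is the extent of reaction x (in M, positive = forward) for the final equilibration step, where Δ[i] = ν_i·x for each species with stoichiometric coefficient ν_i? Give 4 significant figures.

x = -0.007976 M

Q₀ = 4.0462e-04 vs Keq = 2.2260e-05 ⇒ Q>K, reverse
Step 1:
                   D          A          X          E
  I          0.07418      3.905     0.0169     0.1903
  C         0.006047   -0.01209   -0.01209   -0.01814
  E          0.08023      3.893   0.004806     0.1722
  solve Keq expr → x = -0.006047; check Q = 2.2260e-05
Then change container volume by factor 1.5 (V_new/V_old).
Step 2:
                   D          A          X          E
  I          0.05348      2.595   0.003204     0.1148
  C        -0.003064   0.006127   0.006127   0.009191
  E          0.05042      2.601   0.009331      0.124
  solve Keq expr → x = 0.003064; check Q = 2.2260e-05
Then add 0.02056 M of X.
Step 3:
                   D          A          X          E
  I          0.05042      2.601    0.02989      0.124
  C         0.007976   -0.01595   -0.01595   -0.02393
  E           0.0584      2.585    0.01394        0.1
  solve Keq expr → x = -0.007976; check Q = 2.2260e-05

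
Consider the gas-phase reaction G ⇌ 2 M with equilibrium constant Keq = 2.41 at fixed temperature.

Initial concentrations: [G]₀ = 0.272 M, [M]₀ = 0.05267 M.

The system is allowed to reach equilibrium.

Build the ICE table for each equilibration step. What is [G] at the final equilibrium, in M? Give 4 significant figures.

Q₀ = 0.0102 vs Keq = 2.41 ⇒ Q<K, forward
Step 1:
                    G           M
  Initial       0.272     0.05267
  Change      -0.1925       0.385
  Equil       0.07949      0.4377
  solve Keq expr → x = 0.1925; check Q = 2.41

[G]_eq = 0.07949 M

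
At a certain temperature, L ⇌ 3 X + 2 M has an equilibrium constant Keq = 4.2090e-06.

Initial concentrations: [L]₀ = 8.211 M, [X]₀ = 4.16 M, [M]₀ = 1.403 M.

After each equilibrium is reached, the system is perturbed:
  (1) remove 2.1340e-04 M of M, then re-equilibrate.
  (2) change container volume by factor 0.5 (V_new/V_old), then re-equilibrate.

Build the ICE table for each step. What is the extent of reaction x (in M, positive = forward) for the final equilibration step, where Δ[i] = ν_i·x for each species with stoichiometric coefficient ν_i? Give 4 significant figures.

x = -0.001554 M

Q₀ = 17.26 vs Keq = 4.2090e-06 ⇒ Q>K, reverse
Step 1:
                   L          X          M
  I            8.211       4.16      1.403
  C           0.7005     -2.101     -1.401
  E            8.911      2.059   0.002073
  solve Keq expr → x = -0.7005; check Q = 4.2090e-06
Then remove 2.1340e-04 M of M.
Step 2:
                   L          X          M
  I            8.911      2.059    0.00186
  C       -1.0645e-04 3.1936e-04 2.1291e-04
  E            8.911      2.059   0.002073
  solve Keq expr → x = 1.0645e-04; check Q = 4.2090e-06
Then change container volume by factor 0.5 (V_new/V_old).
Step 3:
                   L          X          M
  I            17.82      4.118   0.004146
  C         0.001554  -0.004662  -0.003108
  E            17.82      4.113   0.001038
  solve Keq expr → x = -0.001554; check Q = 4.2090e-06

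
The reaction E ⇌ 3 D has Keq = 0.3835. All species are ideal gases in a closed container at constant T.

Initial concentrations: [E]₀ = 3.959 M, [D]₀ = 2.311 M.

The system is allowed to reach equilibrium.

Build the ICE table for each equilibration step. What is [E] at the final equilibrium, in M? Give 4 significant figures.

[E]_eq = 4.334 M

Q₀ = 3.118 vs Keq = 0.3835 ⇒ Q>K, reverse
Step 1:
                  E         D
  Initial     3.959     2.311
  Change     0.3755    -1.126
  Equil       4.334     1.185
  solve Keq expr → x = -0.3755; check Q = 0.3835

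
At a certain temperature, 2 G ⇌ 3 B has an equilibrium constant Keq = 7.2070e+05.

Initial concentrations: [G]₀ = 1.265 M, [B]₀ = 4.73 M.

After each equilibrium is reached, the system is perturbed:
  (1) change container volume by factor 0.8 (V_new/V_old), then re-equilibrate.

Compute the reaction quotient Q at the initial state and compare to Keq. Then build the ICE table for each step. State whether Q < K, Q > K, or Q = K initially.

Q₀ = 66.13 vs Keq = 7.2070e+05 ⇒ Q<K, forward
Step 1:
                  G         B
  I           1.265      4.73
  C          -1.245     1.868
  E         0.01996     6.598
  solve Keq expr → x = 0.6225; check Q = 7.2070e+05
Then change container volume by factor 0.8 (V_new/V_old).
Step 2:
                  G         B
  I         0.02495     8.247
  C        0.002923 -0.004384
  E         0.02788     8.243
  solve Keq expr → x = -0.001461; check Q = 7.2070e+05

Q₀ = 66.13; Q < K (proceeds forward)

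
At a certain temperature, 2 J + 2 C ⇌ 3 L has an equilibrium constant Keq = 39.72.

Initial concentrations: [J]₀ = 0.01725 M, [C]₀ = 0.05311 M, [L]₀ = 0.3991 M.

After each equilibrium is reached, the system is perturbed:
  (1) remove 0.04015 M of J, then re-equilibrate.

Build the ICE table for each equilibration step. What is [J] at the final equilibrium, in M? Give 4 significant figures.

[J]_eq = 0.09587 M

Q₀ = 7.5738e+04 vs Keq = 39.72 ⇒ Q>K, reverse
Step 1:
                  J         C         L
  Initial   0.01725   0.05311    0.3991
  Change     0.1039    0.1039   -0.1559
  Equil      0.1212     0.157    0.2432
  solve Keq expr → x = -0.05197; check Q = 39.72
Then remove 0.04015 M of J.
Step 2:
                  J         C         L
  Initial   0.08103     0.157    0.2432
  Change    0.01484   0.01484  -0.02226
  Equil     0.09587    0.1719    0.2209
  solve Keq expr → x = -0.00742; check Q = 39.72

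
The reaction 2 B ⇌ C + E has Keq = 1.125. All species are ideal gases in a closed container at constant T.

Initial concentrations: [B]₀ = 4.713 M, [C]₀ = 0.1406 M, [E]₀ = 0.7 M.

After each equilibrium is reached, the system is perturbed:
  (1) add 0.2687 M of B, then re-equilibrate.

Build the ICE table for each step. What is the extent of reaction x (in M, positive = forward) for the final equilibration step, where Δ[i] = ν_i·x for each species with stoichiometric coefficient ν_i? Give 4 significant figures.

Q₀ = 0.004431 vs Keq = 1.125 ⇒ Q<K, forward
Step 1:
                   B          C          E
  init         4.713     0.1406        0.7
  Δ           -2.947      1.474      1.474
  eq           1.766      1.614      2.174
  solve Keq expr → x = 1.474; check Q = 1.125
Then add 0.2687 M of B.
Step 2:
                   B          C          E
  init         2.035      1.614      2.174
  Δ           -0.182      0.091      0.091
  eq           1.853      1.705      2.265
  solve Keq expr → x = 0.091; check Q = 1.125

x = 0.091 M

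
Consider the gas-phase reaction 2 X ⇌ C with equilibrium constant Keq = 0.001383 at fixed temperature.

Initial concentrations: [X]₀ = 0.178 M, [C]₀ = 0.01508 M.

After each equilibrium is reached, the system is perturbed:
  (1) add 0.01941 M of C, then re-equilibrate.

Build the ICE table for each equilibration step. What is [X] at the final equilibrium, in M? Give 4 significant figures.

[X]_eq = 0.2468 M

Q₀ = 0.476 vs Keq = 0.001383 ⇒ Q>K, reverse
Step 1:
                   X          C
  init         0.178    0.01508
  Δ          0.03004   -0.01502
  eq           0.208 5.9857e-05
  solve Keq expr → x = -0.01502; check Q = 0.001383
Then add 0.01941 M of C.
Step 2:
                   X          C
  init         0.208    0.01947
  Δ          0.03877   -0.01939
  eq          0.2468 8.4247e-05
  solve Keq expr → x = -0.01939; check Q = 0.001383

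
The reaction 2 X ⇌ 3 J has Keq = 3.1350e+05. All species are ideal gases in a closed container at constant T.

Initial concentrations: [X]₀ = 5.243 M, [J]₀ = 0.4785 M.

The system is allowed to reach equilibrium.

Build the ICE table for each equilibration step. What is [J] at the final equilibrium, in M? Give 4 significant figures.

[J]_eq = 8.279 M

Q₀ = 0.003986 vs Keq = 3.1350e+05 ⇒ Q<K, forward
Step 1:
                  X         J
  I           5.243    0.4785
  C            -5.2     7.801
  E         0.04255     8.279
  solve Keq expr → x = 2.6; check Q = 3.1350e+05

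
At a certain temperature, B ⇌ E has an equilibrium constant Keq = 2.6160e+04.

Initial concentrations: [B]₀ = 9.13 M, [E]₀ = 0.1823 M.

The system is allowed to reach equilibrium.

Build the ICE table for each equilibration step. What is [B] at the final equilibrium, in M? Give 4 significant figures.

[B]_eq = 3.5596e-04 M

Q₀ = 0.01997 vs Keq = 2.6160e+04 ⇒ Q<K, forward
Step 1:
                   B          E
  Initial       9.13     0.1823
  Change       -9.13       9.13
  Equil   3.5596e-04      9.312
  solve Keq expr → x = 9.13; check Q = 2.6160e+04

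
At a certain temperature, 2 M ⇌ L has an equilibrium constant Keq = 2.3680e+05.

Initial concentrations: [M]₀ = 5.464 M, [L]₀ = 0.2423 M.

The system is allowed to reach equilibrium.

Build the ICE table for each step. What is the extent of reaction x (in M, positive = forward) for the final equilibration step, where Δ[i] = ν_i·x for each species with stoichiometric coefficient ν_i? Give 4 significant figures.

Q₀ = 0.008116 vs Keq = 2.3680e+05 ⇒ Q<K, forward
Step 1:
                   M          L
  Initial      5.464     0.2423
  Change       -5.46       2.73
  Equil     0.003543      2.973
  solve Keq expr → x = 2.73; check Q = 2.3680e+05

x = 2.73 M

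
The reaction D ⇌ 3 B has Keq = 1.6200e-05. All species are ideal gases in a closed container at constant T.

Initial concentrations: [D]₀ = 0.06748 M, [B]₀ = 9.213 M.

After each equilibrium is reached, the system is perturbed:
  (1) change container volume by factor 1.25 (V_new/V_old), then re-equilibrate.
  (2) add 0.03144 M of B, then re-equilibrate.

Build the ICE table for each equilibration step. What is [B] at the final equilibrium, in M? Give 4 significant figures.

[B]_eq = 0.03439 M

Q₀ = 1.1589e+04 vs Keq = 1.6200e-05 ⇒ Q>K, reverse
Step 1:
                    D           B
  I           0.06748       9.213
  C             3.059      -9.176
  E             3.126       0.037
  solve Keq expr → x = -3.059; check Q = 1.6200e-05
Then change container volume by factor 1.25 (V_new/V_old).
Step 2:
                    D           B
  I             2.501      0.0296
  C          -0.00158     0.00474
  E             2.499     0.03434
  solve Keq expr → x = 0.00158; check Q = 1.6200e-05
Then add 0.03144 M of B.
Step 3:
                    D           B
  I             2.499     0.06578
  C           0.01046    -0.03139
  E              2.51     0.03439
  solve Keq expr → x = -0.01046; check Q = 1.6200e-05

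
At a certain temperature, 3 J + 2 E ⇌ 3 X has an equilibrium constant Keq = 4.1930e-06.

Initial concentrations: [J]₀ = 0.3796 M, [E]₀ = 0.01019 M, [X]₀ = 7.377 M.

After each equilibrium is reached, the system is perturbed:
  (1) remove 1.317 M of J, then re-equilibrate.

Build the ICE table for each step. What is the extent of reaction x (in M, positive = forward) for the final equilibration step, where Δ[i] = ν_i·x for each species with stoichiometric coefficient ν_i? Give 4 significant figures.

x = -0.01855 M

Q₀ = 7.0683e+07 vs Keq = 4.1930e-06 ⇒ Q>K, reverse
Step 1:
                   J          E          X
  I           0.3796    0.01019      7.377
  C            7.041      4.694     -7.041
  E            7.421      4.704      0.336
  solve Keq expr → x = -2.347; check Q = 4.1930e-06
Then remove 1.317 M of J.
Step 2:
                   J          E          X
  I            6.104      4.704      0.336
  C          0.05564    0.03709   -0.05564
  E            6.159      4.741     0.2803
  solve Keq expr → x = -0.01855; check Q = 4.1930e-06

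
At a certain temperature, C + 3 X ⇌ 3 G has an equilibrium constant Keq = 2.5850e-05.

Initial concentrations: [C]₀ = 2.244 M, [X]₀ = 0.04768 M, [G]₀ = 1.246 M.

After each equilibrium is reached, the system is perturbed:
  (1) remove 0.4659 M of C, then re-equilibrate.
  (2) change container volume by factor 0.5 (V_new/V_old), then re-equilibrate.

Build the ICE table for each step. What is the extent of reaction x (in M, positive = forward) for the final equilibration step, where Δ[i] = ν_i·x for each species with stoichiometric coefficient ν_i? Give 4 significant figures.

Q₀ = 7953 vs Keq = 2.5850e-05 ⇒ Q>K, reverse
Step 1:
                  C         X         G
  init        2.244   0.04768     1.246
  Δ          0.3984     1.195    -1.195
  eq          2.642     1.243   0.05081
  solve Keq expr → x = -0.3984; check Q = 2.5850e-05
Then remove 0.4659 M of C.
Step 2:
                  C         X         G
  init        2.176     1.243   0.05081
  Δ        0.001019  0.003056 -0.003056
  eq          2.178     1.246   0.04775
  solve Keq expr → x = -0.001019; check Q = 2.5850e-05
Then change container volume by factor 0.5 (V_new/V_old).
Step 3:
                  C         X         G
  init        4.355     2.492    0.0955
  Δ        -0.00787  -0.02361   0.02361
  eq          4.347     2.468    0.1191
  solve Keq expr → x = 0.00787; check Q = 2.5850e-05

x = 0.00787 M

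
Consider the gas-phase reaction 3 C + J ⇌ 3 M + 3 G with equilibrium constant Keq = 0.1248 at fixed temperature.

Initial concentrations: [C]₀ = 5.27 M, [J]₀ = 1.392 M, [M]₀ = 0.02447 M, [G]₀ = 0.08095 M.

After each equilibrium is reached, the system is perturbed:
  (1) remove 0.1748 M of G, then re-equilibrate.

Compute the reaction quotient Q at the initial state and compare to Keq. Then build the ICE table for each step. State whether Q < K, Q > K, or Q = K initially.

Q₀ = 3.8149e-11 vs Keq = 0.1248 ⇒ Q<K, forward
Step 1:
                   C          J          M          G
  I             5.27      1.392    0.02447    0.08095
  C           -1.337    -0.4456      1.337      1.337
  E            3.933     0.9464      1.361      1.418
  solve Keq expr → x = 0.4456; check Q = 0.1248
Then remove 0.1748 M of G.
Step 2:
                   C          J          M          G
  I            3.933     0.9464      1.361      1.243
  C          -0.0702    -0.0234     0.0702     0.0702
  E            3.863      0.923      1.431      1.313
  solve Keq expr → x = 0.0234; check Q = 0.1248

Q₀ = 3.8149e-11; Q < K (proceeds forward)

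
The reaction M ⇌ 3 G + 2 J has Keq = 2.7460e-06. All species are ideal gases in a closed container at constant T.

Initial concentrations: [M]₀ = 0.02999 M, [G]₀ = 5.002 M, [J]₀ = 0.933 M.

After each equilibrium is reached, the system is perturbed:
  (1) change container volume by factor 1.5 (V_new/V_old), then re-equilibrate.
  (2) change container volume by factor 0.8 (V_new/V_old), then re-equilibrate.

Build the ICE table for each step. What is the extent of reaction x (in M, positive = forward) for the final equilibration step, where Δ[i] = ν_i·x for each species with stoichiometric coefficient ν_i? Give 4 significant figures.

x = -5.7592e-05 M

Q₀ = 3633 vs Keq = 2.7460e-06 ⇒ Q>K, reverse
Step 1:
                   M          G          J
  Initial    0.02999      5.002      0.933
  Change      0.4664     -1.399    -0.9328
  Equil       0.4964      3.603 1.7073e-04
  solve Keq expr → x = -0.4664; check Q = 2.7460e-06
Then change container volume by factor 1.5 (V_new/V_old).
Step 2:
                   M          G          J
  Initial     0.3309      2.402 1.1382e-04
  Change  -7.1108e-05 2.1332e-04 1.4222e-04
  Equil       0.3309      2.402 2.5604e-04
  solve Keq expr → x = 7.1108e-05; check Q = 2.7460e-06
Then change container volume by factor 0.8 (V_new/V_old).
Step 3:
                   M          G          J
  Initial     0.4136      3.003 3.2005e-04
  Change  5.7592e-05 -1.7278e-04 -1.1518e-04
  Equil       0.4136      3.002 2.0486e-04
  solve Keq expr → x = -5.7592e-05; check Q = 2.7460e-06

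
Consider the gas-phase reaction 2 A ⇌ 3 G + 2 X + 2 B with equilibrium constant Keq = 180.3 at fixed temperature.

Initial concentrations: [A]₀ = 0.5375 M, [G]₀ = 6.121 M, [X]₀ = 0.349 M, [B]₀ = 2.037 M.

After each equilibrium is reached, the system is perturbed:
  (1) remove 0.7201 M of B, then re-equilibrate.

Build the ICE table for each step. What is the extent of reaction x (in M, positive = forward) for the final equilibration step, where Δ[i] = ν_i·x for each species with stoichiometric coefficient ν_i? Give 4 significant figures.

Q₀ = 401.2 vs Keq = 180.3 ⇒ Q>K, reverse
Step 1:
                   A          G          X          B
  Initial     0.5375      6.121      0.349      2.037
  Change      0.0688    -0.1032    -0.0688    -0.0688
  Equil       0.6063      6.018     0.2802      1.968
  solve Keq expr → x = -0.0344; check Q = 180.3
Then remove 0.7201 M of B.
Step 2:
                   A          G          X          B
  Initial     0.6063      6.018     0.2802      1.248
  Change    -0.07502     0.1125    0.07502    0.07502
  Equil       0.5313       6.13     0.3552      1.323
  solve Keq expr → x = 0.03751; check Q = 180.3

x = 0.03751 M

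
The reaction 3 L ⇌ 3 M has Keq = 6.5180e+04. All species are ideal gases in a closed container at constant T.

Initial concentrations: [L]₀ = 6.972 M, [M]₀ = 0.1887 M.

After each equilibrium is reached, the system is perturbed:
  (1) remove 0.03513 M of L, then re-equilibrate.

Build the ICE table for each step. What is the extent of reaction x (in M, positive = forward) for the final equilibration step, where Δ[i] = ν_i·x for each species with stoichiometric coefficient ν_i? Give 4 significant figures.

Q₀ = 1.9826e-05 vs Keq = 6.5180e+04 ⇒ Q<K, forward
Step 1:
                   L          M
  I            6.972     0.1887
  C           -6.798      6.798
  E           0.1736      6.987
  solve Keq expr → x = 2.266; check Q = 6.5180e+04
Then remove 0.03513 M of L.
Step 2:
                   L          M
  I           0.1385      6.987
  C          0.03428   -0.03428
  E           0.1728      6.953
  solve Keq expr → x = -0.01143; check Q = 6.5180e+04

x = -0.01143 M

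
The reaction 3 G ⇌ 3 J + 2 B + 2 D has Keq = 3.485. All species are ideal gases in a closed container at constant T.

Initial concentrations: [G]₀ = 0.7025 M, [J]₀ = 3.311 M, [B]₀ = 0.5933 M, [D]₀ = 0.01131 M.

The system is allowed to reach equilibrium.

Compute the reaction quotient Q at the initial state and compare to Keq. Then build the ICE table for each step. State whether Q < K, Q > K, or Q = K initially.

Q₀ = 0.004714 vs Keq = 3.485 ⇒ Q<K, forward
Step 1:
                   G          J          B          D
  Initial     0.7025      3.311     0.5933    0.01131
  Change     -0.1957     0.1957     0.1304     0.1304
  Equil       0.5068      3.507     0.7237     0.1417
  solve Keq expr → x = 0.06522; check Q = 3.485

Q₀ = 0.004714; Q < K (proceeds forward)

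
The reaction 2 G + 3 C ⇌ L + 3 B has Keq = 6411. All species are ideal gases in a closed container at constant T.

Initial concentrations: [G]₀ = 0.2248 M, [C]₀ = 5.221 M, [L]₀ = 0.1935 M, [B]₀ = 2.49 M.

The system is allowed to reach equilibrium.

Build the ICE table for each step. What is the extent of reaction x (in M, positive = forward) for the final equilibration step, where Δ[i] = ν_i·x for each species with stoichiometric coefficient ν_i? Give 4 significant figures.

x = 0.1109 M

Q₀ = 0.4154 vs Keq = 6411 ⇒ Q<K, forward
Step 1:
                  G         C         L         B
  Initial    0.2248     5.221    0.1935      2.49
  Change    -0.2218   -0.3327    0.1109    0.3327
  Equil    0.003023     4.888    0.3044     2.823
  solve Keq expr → x = 0.1109; check Q = 6411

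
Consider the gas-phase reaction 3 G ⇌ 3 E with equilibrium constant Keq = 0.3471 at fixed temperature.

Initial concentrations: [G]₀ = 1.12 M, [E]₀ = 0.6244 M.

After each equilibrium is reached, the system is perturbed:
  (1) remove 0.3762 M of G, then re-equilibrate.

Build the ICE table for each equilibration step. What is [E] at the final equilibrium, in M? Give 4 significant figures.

[E]_eq = 0.5647 M

Q₀ = 0.1733 vs Keq = 0.3471 ⇒ Q<K, forward
Step 1:
                   G          E
  I             1.12     0.6244
  C         -0.09556    0.09556
  E            1.024       0.72
  solve Keq expr → x = 0.03185; check Q = 0.3471
Then remove 0.3762 M of G.
Step 2:
                   G          E
  I           0.6482       0.72
  C           0.1553    -0.1553
  E           0.8035     0.5647
  solve Keq expr → x = -0.05176; check Q = 0.3471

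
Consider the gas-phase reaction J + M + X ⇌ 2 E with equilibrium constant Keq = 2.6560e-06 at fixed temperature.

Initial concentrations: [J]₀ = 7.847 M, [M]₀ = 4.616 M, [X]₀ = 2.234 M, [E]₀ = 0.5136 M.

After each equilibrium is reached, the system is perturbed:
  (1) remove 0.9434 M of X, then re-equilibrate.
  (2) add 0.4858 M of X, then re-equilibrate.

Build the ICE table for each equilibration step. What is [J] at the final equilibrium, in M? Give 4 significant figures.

[J]_eq = 8.097 M

Q₀ = 0.00326 vs Keq = 2.6560e-06 ⇒ Q>K, reverse
Step 1:
                  J         M         X         E
  init        7.847     4.616     2.234    0.5136
  Δ          0.2487    0.2487    0.2487   -0.4975
  eq          8.096     4.865     2.483   0.01612
  solve Keq expr → x = -0.2487; check Q = 2.6560e-06
Then remove 0.9434 M of X.
Step 2:
                  J         M         X         E
  init        8.096     4.865     1.539   0.01612
  Δ        0.001708  0.001708  0.001708 -0.003415
  eq          8.097     4.866     1.541    0.0127
  solve Keq expr → x = -0.001708; check Q = 2.6560e-06
Then add 0.4858 M of X.
Step 3:
                  J         M         X         E
  init        8.097     4.866     2.027    0.0127
  Δ       -9.2964e-04 -9.2964e-04 -9.2964e-04  0.001859
  eq          8.097     4.866     2.026   0.01456
  solve Keq expr → x = 9.2964e-04; check Q = 2.6560e-06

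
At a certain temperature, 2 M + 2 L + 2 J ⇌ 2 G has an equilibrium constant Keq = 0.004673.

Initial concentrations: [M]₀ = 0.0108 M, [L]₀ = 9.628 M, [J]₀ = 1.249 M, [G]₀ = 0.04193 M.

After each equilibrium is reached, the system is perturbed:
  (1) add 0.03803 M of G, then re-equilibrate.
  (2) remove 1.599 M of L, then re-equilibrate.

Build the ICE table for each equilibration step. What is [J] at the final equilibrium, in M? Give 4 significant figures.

[J]_eq = 1.291 M

Q₀ = 0.1042 vs Keq = 0.004673 ⇒ Q>K, reverse
Step 1:
                   M          L          J          G
  Initial     0.0108      9.628      1.249    0.04193
  Change     0.01793    0.01793    0.01793   -0.01793
  Equil      0.02873      9.646      1.267      0.024
  solve Keq expr → x = -0.008965; check Q = 0.004673
Then add 0.03803 M of G.
Step 2:
                   M          L          J          G
  Initial    0.02873      9.646      1.267    0.06203
  Change     0.02031    0.02031    0.02031   -0.02031
  Equil      0.04904      9.666      1.287    0.04172
  solve Keq expr → x = -0.01016; check Q = 0.004673
Then remove 1.599 M of L.
Step 3:
                   M          L          J          G
  Initial    0.04904      8.067      1.287    0.04172
  Change    0.003957   0.003957   0.003957  -0.003957
  Equil        0.053      8.071      1.291    0.03776
  solve Keq expr → x = -0.001979; check Q = 0.004673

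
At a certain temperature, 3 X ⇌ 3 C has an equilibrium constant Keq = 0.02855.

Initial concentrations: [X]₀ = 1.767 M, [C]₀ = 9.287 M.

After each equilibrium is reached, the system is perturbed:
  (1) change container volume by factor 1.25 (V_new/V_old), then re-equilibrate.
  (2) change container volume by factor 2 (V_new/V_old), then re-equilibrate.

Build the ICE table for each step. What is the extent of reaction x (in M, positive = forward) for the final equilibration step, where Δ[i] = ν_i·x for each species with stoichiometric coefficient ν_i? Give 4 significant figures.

x = 0 M

Q₀ = 145.2 vs Keq = 0.02855 ⇒ Q>K, reverse
Step 1:
                    X           C
  init          1.767       9.287
  Δ             6.699      -6.699
  eq            8.466       2.588
  solve Keq expr → x = -2.233; check Q = 0.02855
Then change container volume by factor 1.25 (V_new/V_old).
Step 2:
                    X           C
  init          6.773        2.07
  Δ                 0           0
  eq            6.773        2.07
  solve Keq expr → x = 0; check Q = 0.02855
Then change container volume by factor 2 (V_new/V_old).
Step 3:
                    X           C
  init          3.387       1.035
  Δ                 0           0
  eq            3.387       1.035
  solve Keq expr → x = 0; check Q = 0.02855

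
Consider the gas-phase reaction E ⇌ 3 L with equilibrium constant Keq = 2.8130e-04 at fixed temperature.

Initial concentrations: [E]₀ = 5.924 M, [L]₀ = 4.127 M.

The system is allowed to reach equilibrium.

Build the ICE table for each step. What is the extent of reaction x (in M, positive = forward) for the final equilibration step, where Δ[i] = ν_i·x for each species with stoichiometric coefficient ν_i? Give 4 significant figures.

x = -1.333 M

Q₀ = 11.87 vs Keq = 2.8130e-04 ⇒ Q>K, reverse
Step 1:
                  E         L
  Initial     5.924     4.127
  Change      1.333        -4
  Equil       7.257    0.1269
  solve Keq expr → x = -1.333; check Q = 2.8130e-04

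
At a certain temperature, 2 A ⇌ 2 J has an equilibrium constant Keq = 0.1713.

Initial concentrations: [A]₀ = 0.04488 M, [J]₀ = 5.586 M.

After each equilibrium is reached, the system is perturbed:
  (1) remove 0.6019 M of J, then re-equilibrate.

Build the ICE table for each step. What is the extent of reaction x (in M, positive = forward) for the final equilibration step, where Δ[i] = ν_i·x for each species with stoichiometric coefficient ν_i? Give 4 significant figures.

x = 0.2129 M

Q₀ = 1.5492e+04 vs Keq = 0.1713 ⇒ Q>K, reverse
Step 1:
                   A          J
  I          0.04488      5.586
  C            3.938     -3.938
  E            3.983      1.648
  solve Keq expr → x = -1.969; check Q = 0.1713
Then remove 0.6019 M of J.
Step 2:
                   A          J
  I            3.983      1.046
  C          -0.4257     0.4257
  E            3.557      1.472
  solve Keq expr → x = 0.2129; check Q = 0.1713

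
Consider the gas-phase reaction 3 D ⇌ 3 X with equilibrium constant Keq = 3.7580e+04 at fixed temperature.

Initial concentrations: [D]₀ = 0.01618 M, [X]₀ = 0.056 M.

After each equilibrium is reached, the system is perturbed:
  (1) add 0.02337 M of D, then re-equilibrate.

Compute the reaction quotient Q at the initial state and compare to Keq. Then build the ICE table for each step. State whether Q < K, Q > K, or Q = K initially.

Q₀ = 41.46 vs Keq = 3.7580e+04 ⇒ Q<K, forward
Step 1:
                    D           X
  init        0.01618       0.056
  Δ          -0.01409     0.01409
  eq         0.002092     0.07009
  solve Keq expr → x = 0.004696; check Q = 3.7580e+04
Then add 0.02337 M of D.
Step 2:
                    D           X
  init        0.02546     0.07009
  Δ          -0.02269     0.02269
  eq          0.00277     0.09278
  solve Keq expr → x = 0.007564; check Q = 3.7580e+04

Q₀ = 41.46; Q < K (proceeds forward)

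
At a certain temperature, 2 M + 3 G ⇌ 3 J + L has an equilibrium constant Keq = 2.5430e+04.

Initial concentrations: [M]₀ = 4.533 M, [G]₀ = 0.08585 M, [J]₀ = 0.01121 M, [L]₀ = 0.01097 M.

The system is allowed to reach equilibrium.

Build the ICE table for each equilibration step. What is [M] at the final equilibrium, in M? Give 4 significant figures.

Q₀ = 1.1886e-06 vs Keq = 2.5430e+04 ⇒ Q<K, forward
Step 1:
                    M           G           J           L
  I             4.533     0.08585     0.01121     0.01097
  C          -0.05696    -0.08544     0.08544     0.02848
  E             4.476  4.1193e-04     0.09665     0.03945
  solve Keq expr → x = 0.02848; check Q = 2.5430e+04

[M]_eq = 4.476 M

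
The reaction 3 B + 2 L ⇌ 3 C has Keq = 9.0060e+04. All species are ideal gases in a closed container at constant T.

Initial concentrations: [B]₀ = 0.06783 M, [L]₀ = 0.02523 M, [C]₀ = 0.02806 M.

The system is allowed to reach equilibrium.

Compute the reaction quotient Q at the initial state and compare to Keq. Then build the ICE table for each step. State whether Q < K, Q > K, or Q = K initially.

Q₀ = 111.2 vs Keq = 9.0060e+04 ⇒ Q<K, forward
Step 1:
                  B         L         C
  I         0.06783   0.02523   0.02806
  C        -0.02896  -0.01931   0.02896
  E         0.03887  0.005921   0.05702
  solve Keq expr → x = 0.009654; check Q = 9.0060e+04

Q₀ = 111.2; Q < K (proceeds forward)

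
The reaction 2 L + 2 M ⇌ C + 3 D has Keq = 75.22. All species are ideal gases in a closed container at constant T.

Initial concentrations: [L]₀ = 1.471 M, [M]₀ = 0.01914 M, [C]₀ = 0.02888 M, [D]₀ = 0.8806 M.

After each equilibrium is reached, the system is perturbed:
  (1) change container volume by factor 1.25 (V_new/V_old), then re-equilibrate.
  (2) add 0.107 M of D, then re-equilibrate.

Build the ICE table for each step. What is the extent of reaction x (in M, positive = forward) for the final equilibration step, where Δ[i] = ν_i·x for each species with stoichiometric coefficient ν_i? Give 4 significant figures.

Q₀ = 24.88 vs Keq = 75.22 ⇒ Q<K, forward
Step 1:
                  L         M         C         D
  init        1.471   0.01914   0.02888    0.8806
  Δ       -0.007194 -0.007194  0.003597   0.01079
  eq          1.464   0.01195   0.03248    0.8914
  solve Keq expr → x = 0.003597; check Q = 75.22
Then change container volume by factor 1.25 (V_new/V_old).
Step 2:
                  L         M         C         D
  init        1.171  0.009557   0.02598    0.7131
  Δ               0         0         0         0
  eq          1.171  0.009557   0.02598    0.7131
  solve Keq expr → x = 0; check Q = 75.22
Then add 0.107 M of D.
Step 3:
                  L         M         C         D
  init        1.171  0.009557   0.02598    0.8201
  Δ        0.001929  0.001929 -9.6444e-04 -0.002893
  eq          1.173   0.01149   0.02502    0.8172
  solve Keq expr → x = -9.6444e-04; check Q = 75.22

x = -9.6444e-04 M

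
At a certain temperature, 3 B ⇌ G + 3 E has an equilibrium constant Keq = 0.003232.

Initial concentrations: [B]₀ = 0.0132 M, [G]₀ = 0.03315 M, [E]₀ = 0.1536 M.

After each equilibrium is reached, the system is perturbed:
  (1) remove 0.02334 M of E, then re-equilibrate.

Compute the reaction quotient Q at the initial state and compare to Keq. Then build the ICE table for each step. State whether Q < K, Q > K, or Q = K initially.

Q₀ = 52.23; Q > K (proceeds reverse)

Q₀ = 52.23 vs Keq = 0.003232 ⇒ Q>K, reverse
Step 1:
                  B         G         E
  I          0.0132   0.03315    0.1536
  C          0.0799  -0.02663   -0.0799
  E          0.0931  0.006516    0.0737
  solve Keq expr → x = -0.02663; check Q = 0.003232
Then remove 0.02334 M of E.
Step 2:
                  B         G         E
  I          0.0931  0.006516   0.05036
  C       -0.008716  0.002905  0.008716
  E         0.08439  0.009421   0.05907
  solve Keq expr → x = 0.002905; check Q = 0.003232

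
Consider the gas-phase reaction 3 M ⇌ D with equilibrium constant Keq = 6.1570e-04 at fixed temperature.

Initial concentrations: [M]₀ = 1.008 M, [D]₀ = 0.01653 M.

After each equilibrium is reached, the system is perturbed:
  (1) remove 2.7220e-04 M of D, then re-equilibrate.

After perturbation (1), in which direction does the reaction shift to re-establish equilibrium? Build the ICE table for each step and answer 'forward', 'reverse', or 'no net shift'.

Direction: forward

Q₀ = 0.01614 vs Keq = 6.1570e-04 ⇒ Q>K, reverse
Step 1:
                  M         D
  I           1.008   0.01653
  C         0.04742  -0.01581
  E           1.055 7.2384e-04
  solve Keq expr → x = -0.01581; check Q = 6.1570e-04
Then remove 2.7220e-04 M of D.
Step 2:
                  M         D
  I           1.055 4.5164e-04
  C       -8.1159e-04 2.7053e-04
  E           1.055 7.2217e-04
  solve Keq expr → x = 2.7053e-04; check Q = 6.1570e-04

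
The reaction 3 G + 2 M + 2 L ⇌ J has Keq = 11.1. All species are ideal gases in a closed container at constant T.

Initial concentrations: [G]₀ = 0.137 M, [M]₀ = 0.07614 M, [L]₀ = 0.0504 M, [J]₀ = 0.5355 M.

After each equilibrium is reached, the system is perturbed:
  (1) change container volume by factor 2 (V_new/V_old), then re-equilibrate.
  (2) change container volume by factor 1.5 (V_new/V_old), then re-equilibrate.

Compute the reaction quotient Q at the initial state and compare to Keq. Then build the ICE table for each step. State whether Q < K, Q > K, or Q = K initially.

Q₀ = 1.4142e+07; Q > K (proceeds reverse)

Q₀ = 1.4142e+07 vs Keq = 11.1 ⇒ Q>K, reverse
Step 1:
                    G           M           L           J
  I             0.137     0.07614      0.0504      0.5355
  C             0.647      0.4314      0.4314     -0.2157
  E             0.784      0.5075      0.4818      0.3198
  solve Keq expr → x = -0.2157; check Q = 11.1
Then change container volume by factor 2 (V_new/V_old).
Step 2:
                    G           M           L           J
  I             0.392      0.2538      0.2409      0.1599
  C            0.2423      0.1615      0.1615    -0.08077
  E            0.6343      0.4153      0.4024     0.07914
  solve Keq expr → x = -0.08077; check Q = 11.1
Then change container volume by factor 1.5 (V_new/V_old).
Step 3:
                    G           M           L           J
  I            0.4229      0.2769      0.2683     0.05276
  C           0.09742     0.06495     0.06495    -0.03247
  E            0.5203      0.3418      0.3332     0.02028
  solve Keq expr → x = -0.03247; check Q = 11.1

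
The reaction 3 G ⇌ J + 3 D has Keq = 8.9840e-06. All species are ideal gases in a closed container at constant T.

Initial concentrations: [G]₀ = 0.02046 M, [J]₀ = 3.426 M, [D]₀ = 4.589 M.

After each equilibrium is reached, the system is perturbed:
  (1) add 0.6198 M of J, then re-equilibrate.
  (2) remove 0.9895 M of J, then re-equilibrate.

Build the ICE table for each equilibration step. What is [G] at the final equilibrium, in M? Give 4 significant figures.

Q₀ = 3.8657e+07 vs Keq = 8.9840e-06 ⇒ Q>K, reverse
Step 1:
                  G         J         D
  init      0.02046     3.426     4.589
  Δ           4.513    -1.504    -4.513
  eq          4.534     1.922   0.07581
  solve Keq expr → x = -1.504; check Q = 8.9840e-06
Then add 0.6198 M of J.
Step 2:
                  G         J         D
  init        4.534     2.541   0.07581
  Δ        0.006624 -0.002208 -0.006624
  eq           4.54     2.539   0.06918
  solve Keq expr → x = -0.002208; check Q = 8.9840e-06
Then remove 0.9895 M of J.
Step 3:
                  G         J         D
  init         4.54      1.55   0.06918
  Δ        -0.01209   0.00403   0.01209
  eq          4.528     1.554   0.08127
  solve Keq expr → x = 0.00403; check Q = 8.9840e-06

[G]_eq = 4.528 M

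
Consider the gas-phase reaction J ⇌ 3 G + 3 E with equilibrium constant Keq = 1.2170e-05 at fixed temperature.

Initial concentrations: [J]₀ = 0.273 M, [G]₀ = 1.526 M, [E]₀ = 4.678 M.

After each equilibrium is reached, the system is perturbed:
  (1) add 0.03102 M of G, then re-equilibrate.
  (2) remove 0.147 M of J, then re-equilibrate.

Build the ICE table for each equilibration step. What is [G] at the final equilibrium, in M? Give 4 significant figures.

[G]_eq = 0.006348 M

Q₀ = 1333 vs Keq = 1.2170e-05 ⇒ Q>K, reverse
Step 1:
                    J           G           E
  Initial       0.273       1.526       4.678
  Change       0.5064      -1.519      -1.519
  Equil        0.7794    0.006702       3.159
  solve Keq expr → x = -0.5064; check Q = 1.2170e-05
Then add 0.03102 M of G.
Step 2:
                    J           G           E
  Initial      0.7794     0.03772       3.159
  Change      0.01031    -0.03092    -0.03092
  Equil        0.7897    0.006798       3.128
  solve Keq expr → x = -0.01031; check Q = 1.2170e-05
Then remove 0.147 M of J.
Step 3:
                    J           G           E
  Initial      0.6427    0.006798       3.128
  Change   1.4987e-04 -4.4962e-04 -4.4962e-04
  Equil        0.6429    0.006348       3.127
  solve Keq expr → x = -1.4987e-04; check Q = 1.2170e-05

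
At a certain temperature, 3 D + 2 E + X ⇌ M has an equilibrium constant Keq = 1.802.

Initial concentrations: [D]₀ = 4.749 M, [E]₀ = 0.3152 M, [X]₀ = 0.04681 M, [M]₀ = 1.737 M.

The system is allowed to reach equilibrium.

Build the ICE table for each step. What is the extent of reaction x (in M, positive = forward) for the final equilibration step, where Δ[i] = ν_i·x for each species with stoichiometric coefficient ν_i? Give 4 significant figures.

x = -0.02057 M

Q₀ = 3.487 vs Keq = 1.802 ⇒ Q>K, reverse
Step 1:
                  D         E         X         M
  init        4.749    0.3152   0.04681     1.737
  Δ         0.06171   0.04114   0.02057  -0.02057
  eq          4.811    0.3563   0.06738     1.716
  solve Keq expr → x = -0.02057; check Q = 1.802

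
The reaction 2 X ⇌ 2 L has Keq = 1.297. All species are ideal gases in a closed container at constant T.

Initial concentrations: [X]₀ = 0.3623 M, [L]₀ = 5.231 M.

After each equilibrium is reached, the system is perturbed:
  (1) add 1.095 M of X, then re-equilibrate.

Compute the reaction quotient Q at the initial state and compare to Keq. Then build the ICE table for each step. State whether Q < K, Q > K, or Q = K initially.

Q₀ = 208.5 vs Keq = 1.297 ⇒ Q>K, reverse
Step 1:
                  X         L
  I          0.3623     5.231
  C           2.253    -2.253
  E           2.615     2.978
  solve Keq expr → x = -1.126; check Q = 1.297
Then add 1.095 M of X.
Step 2:
                  X         L
  I            3.71     2.978
  C          -0.583     0.583
  E           3.127     3.561
  solve Keq expr → x = 0.2915; check Q = 1.297

Q₀ = 208.5; Q > K (proceeds reverse)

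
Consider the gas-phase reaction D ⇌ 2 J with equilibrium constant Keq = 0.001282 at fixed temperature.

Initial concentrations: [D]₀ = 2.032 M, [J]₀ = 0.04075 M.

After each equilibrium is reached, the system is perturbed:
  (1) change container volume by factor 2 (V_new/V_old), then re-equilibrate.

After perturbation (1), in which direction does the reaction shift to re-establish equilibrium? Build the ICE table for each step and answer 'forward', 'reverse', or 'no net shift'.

Q₀ = 8.1721e-04 vs Keq = 0.001282 ⇒ Q<K, forward
Step 1:
                  D         J
  init        2.032   0.04075
  Δ       -0.005113   0.01023
  eq          2.027   0.05098
  solve Keq expr → x = 0.005113; check Q = 0.001282
Then change container volume by factor 2 (V_new/V_old).
Step 2:
                  D         J
  init        1.013   0.02549
  Δ       -0.005232   0.01046
  eq          1.008   0.03595
  solve Keq expr → x = 0.005232; check Q = 0.001282

Direction: forward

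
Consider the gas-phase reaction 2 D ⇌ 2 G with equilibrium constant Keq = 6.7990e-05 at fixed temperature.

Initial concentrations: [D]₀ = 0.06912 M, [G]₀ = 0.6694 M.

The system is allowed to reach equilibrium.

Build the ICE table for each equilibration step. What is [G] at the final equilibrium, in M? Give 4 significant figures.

Q₀ = 93.79 vs Keq = 6.7990e-05 ⇒ Q>K, reverse
Step 1:
                   D          G
  Initial    0.06912     0.6694
  Change      0.6634    -0.6634
  Equil       0.7325    0.00604
  solve Keq expr → x = -0.3317; check Q = 6.7990e-05

[G]_eq = 0.00604 M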